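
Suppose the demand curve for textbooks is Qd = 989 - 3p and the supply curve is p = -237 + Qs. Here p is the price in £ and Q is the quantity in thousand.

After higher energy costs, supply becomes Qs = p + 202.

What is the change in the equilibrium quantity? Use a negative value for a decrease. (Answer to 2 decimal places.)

Before the shock: 989 - 3p = p + 237 ⇒ 752 = 4p ⇒ p = 188, Q = 425.
The shock moves the curves to Qd = 989 - 3p and Qs = p + 202.
New equilibrium: 989 - 3p = p + 202 ⇒ 787 = 4p ⇒ p = 196.75, Q = 398.75.
ΔQ = 398.75 − 425 = -26.25.

-26.25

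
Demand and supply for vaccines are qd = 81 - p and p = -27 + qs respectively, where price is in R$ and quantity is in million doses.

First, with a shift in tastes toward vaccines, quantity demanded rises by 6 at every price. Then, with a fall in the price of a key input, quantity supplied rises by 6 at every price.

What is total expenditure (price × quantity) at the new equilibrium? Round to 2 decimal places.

Solve the original market: 81 - p = p + 27, hence p = 27 and q = 54.
After the shift, demand is qd = 87 - p and supply is qs = p + 33.
New equilibrium: 87 - p = p + 33 ⇒ 54 = 2p ⇒ p = 27, q = 60.
New expenditure = 27 × 60 = 1620.00.

1620.00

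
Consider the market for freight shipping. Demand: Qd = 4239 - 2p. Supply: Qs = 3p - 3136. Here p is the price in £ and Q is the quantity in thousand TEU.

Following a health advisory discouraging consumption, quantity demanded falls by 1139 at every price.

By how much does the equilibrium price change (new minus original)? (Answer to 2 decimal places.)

Original equilibrium: 4239 - 2p = 3p - 3136 gives 7375 = 5p, so p = 1475 and Q = 1289.
The new curves are Qd = 3100 - 2p (demand) and Qs = 3p - 3136 (supply).
Clearing the new market: 3100 - 2p = 3p - 3136, so p = 1247.2 and Q = 605.6.
Δp = 1247.2 − 1475 = -227.80.

-227.80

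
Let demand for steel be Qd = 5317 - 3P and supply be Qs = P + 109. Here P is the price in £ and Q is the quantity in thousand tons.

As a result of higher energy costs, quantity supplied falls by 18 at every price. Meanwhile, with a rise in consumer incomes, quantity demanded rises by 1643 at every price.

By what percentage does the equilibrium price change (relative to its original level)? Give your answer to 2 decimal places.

Solve the original market: 5317 - 3P = P + 109, hence P = 1302 and Q = 1411.
After the shift, demand is Qd = 6960 - 3P and supply is Qs = P + 91.
Clearing the new market: 6960 - 3P = P + 91, so P = 1717.25 and Q = 1808.25.
%ΔP = (1717.25 − 1302) / 1302 × 100 = +31.89%.

+31.89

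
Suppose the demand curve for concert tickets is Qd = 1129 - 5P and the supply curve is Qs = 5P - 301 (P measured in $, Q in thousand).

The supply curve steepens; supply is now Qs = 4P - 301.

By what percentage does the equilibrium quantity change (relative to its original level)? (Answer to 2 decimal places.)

-19.19

Initially, 1129 - 5P = 5P - 301, so 1430 = 10P and P = 143, Q = 414.
The shock moves the curves to Qd = 1129 - 5P and Qs = 4P - 301.
Equate the new curves: 1129 - 5P = 4P - 301, giving 1430 = 9P, P = 1430/9 ≈ 158.8889, Q = 3011/9 ≈ 334.5556.
%ΔQ = (334.5556 − 414) / 414 × 100 = -19.19%.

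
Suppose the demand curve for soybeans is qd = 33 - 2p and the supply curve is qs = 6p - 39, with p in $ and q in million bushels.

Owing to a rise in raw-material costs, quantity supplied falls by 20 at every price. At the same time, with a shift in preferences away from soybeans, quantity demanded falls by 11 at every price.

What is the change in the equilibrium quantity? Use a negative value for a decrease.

Initially, 33 - 2p = 6p - 39, so 72 = 8p and p = 9, q = 15.
The new curves are qd = 22 - 2p (demand) and qs = 6p - 59 (supply).
Setting them equal: 22 - 2p = 6p - 59 → 81 = 8p, so p = 10.125 and q = 1.75.
Δq = 1.75 − 15 = -13.25.

-13.25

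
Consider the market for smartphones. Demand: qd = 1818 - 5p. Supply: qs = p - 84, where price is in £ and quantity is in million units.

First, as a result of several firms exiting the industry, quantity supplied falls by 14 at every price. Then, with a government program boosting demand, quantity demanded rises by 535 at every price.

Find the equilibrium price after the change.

408.5

Initially, 1818 - 5p = p - 84, so 1902 = 6p and p = 317, q = 233.
The shock moves the curves to qd = 2353 - 5p and qs = p - 98.
Setting them equal: 2353 - 5p = p - 98 → 2451 = 6p, so p = 408.5 and q = 310.5.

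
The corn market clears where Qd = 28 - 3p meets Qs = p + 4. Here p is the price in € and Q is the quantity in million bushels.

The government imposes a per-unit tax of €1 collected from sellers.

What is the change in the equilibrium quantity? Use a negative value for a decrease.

Before the shock: 28 - 3p = p + 4 ⇒ 24 = 4p ⇒ p = 6, Q = 10.
Since sellers keep the price net of the tax, the effective supply curve becomes Qs = p + 3.
New equilibrium: 28 - 3p = p + 3 ⇒ 25 = 4p ⇒ p = 6.25, Q = 9.25.
ΔQ = 9.25 − 10 = -0.75.

-0.75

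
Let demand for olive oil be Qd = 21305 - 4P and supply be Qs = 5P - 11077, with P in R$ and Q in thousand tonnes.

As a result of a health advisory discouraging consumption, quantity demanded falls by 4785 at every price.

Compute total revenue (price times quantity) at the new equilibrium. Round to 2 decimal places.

13046226.22

Before the shock: 21305 - 4P = 5P - 11077 ⇒ 32382 = 9P ⇒ P = 3598, Q = 6913.
After the shift, demand is Qd = 16520 - 4P and supply is Qs = 5P - 11077.
Setting them equal: 16520 - 4P = 5P - 11077 → 27597 = 9P, so P = 9199/3 ≈ 3066.3333 and Q = 12764/3 ≈ 4254.6667.
New expenditure = 3066.3333 × 4254.6667 = 13046226.22.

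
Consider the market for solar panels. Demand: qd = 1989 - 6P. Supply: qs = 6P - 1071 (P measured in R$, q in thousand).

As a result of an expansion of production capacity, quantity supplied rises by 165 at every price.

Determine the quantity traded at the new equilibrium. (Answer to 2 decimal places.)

541.50

Before the shock: 1989 - 6P = 6P - 1071 ⇒ 3060 = 12P ⇒ P = 255, q = 459.
With the change applied: demand qd = 1989 - 6P, supply qs = 6P - 906.
Equate the new curves: 1989 - 6P = 6P - 906, giving 2895 = 12P, P = 241.25, q = 541.5.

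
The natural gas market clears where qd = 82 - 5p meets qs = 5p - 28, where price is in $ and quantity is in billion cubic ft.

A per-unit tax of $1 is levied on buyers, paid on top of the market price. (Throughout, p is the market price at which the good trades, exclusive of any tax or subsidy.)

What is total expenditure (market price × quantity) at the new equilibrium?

Solve the original market: 82 - 5p = 5p - 28, hence p = 11 and q = 27.
Since buyers pay the price plus the tax, the effective demand curve becomes qd = 77 - 5p.
Clearing the new market: 77 - 5p = 5p - 28, so p = 10.5 and q = 24.5.
New expenditure = 10.5 × 24.5 = 257.25.

257.25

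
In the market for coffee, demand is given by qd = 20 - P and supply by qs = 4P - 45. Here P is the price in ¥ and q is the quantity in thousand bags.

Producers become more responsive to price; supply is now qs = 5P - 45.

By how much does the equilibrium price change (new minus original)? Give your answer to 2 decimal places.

Initially, 20 - P = 4P - 45, so 65 = 5P and P = 13, q = 7.
The new curves are qd = 20 - P (demand) and qs = 5P - 45 (supply).
New equilibrium: 20 - P = 5P - 45 ⇒ 65 = 6P ⇒ P = 65/6 ≈ 10.8333, q = 55/6 ≈ 9.1667.
ΔP = 10.8333 − 13 = -2.17.

-2.17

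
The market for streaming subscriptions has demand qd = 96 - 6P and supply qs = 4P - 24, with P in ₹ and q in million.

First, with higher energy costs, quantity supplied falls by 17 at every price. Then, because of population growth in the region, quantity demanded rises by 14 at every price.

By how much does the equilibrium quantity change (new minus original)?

Solve the original market: 96 - 6P = 4P - 24, hence P = 12 and q = 24.
The new curves are qd = 110 - 6P (demand) and qs = 4P - 41 (supply).
New equilibrium: 110 - 6P = 4P - 41 ⇒ 151 = 10P ⇒ P = 15.1, q = 19.4.
Δq = 19.4 − 24 = -4.6.

-4.6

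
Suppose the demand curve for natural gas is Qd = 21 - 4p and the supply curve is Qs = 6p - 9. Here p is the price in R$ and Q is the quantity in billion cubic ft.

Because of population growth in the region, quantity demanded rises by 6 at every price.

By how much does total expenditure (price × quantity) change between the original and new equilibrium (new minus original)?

+18.36

Original equilibrium: 21 - 4p = 6p - 9 gives 30 = 10p, so p = 3 and Q = 9.
The new curves are Qd = 27 - 4p (demand) and Qs = 6p - 9 (supply).
Clearing the new market: 27 - 4p = 6p - 9, so p = 3.6 and Q = 12.6.
Expenditure moves from 3×9 = 27 to 3.6×12.6 = 45.36; change = +18.36.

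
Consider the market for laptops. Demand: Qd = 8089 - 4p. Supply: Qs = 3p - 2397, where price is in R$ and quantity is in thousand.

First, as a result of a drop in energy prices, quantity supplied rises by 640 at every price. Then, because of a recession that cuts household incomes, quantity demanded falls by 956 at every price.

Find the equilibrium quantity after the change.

2053

Initially, 8089 - 4p = 3p - 2397, so 10486 = 7p and p = 1498, Q = 2097.
After the shift, demand is Qd = 7133 - 4p and supply is Qs = 3p - 1757.
Setting them equal: 7133 - 4p = 3p - 1757 → 8890 = 7p, so p = 1270 and Q = 2053.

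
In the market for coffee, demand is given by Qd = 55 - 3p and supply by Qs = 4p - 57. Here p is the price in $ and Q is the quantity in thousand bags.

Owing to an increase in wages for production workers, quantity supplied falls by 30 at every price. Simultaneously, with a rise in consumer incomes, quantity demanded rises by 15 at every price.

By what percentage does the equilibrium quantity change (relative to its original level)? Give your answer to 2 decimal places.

Before the shock: 55 - 3p = 4p - 57 ⇒ 112 = 7p ⇒ p = 16, Q = 7.
With the change applied: demand Qd = 70 - 3p, supply Qs = 4p - 87.
Setting them equal: 70 - 3p = 4p - 87 → 157 = 7p, so p = 157/7 ≈ 22.4286 and Q = 19/7 ≈ 2.7143.
%ΔQ = (2.7143 − 7) / 7 × 100 = -61.22%.

-61.22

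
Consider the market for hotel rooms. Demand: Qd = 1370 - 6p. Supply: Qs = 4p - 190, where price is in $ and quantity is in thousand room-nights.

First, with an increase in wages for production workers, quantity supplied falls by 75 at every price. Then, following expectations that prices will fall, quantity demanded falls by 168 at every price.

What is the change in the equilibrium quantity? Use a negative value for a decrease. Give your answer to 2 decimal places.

-112.20

Original equilibrium: 1370 - 6p = 4p - 190 gives 1560 = 10p, so p = 156 and Q = 434.
The shock moves the curves to Qd = 1202 - 6p and Qs = 4p - 265.
Clearing the new market: 1202 - 6p = 4p - 265, so p = 146.7 and Q = 321.8.
ΔQ = 321.8 − 434 = -112.20.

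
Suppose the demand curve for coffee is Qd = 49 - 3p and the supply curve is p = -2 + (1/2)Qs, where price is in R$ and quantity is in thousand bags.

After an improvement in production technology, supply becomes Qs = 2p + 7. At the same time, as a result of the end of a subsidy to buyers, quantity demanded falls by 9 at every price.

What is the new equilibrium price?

Original equilibrium: 49 - 3p = 2p + 4 gives 45 = 5p, so p = 9 and Q = 22.
After the shift, demand is Qd = 40 - 3p and supply is Qs = 2p + 7.
Setting them equal: 40 - 3p = 2p + 7 → 33 = 5p, so p = 6.6 and Q = 20.2.

6.6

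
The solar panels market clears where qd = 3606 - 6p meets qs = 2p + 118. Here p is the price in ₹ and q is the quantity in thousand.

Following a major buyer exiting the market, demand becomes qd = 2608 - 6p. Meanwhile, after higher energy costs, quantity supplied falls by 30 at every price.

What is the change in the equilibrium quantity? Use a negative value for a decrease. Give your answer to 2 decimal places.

-272.00

Solve the original market: 3606 - 6p = 2p + 118, hence p = 436 and q = 990.
After the shift, demand is qd = 2608 - 6p and supply is qs = 2p + 88.
Clearing the new market: 2608 - 6p = 2p + 88, so p = 315 and q = 718.
Δq = 718 − 990 = -272.00.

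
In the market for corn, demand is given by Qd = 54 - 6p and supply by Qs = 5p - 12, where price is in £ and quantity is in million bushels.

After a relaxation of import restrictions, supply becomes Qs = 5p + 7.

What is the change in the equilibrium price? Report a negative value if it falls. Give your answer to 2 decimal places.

Initially, 54 - 6p = 5p - 12, so 66 = 11p and p = 6, Q = 18.
After the shift, demand is Qd = 54 - 6p and supply is Qs = 5p + 7.
New equilibrium: 54 - 6p = 5p + 7 ⇒ 47 = 11p ⇒ p = 47/11 ≈ 4.2727, Q = 312/11 ≈ 28.3636.
Δp = 4.2727 − 6 = -1.73.

-1.73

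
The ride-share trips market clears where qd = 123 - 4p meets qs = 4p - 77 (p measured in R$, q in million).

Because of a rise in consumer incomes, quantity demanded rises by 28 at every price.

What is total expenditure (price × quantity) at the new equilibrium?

Initially, 123 - 4p = 4p - 77, so 200 = 8p and p = 25, q = 23.
The new curves are qd = 151 - 4p (demand) and qs = 4p - 77 (supply).
Clearing the new market: 151 - 4p = 4p - 77, so p = 28.5 and q = 37.
New expenditure = 28.5 × 37 = 1054.5.

1054.5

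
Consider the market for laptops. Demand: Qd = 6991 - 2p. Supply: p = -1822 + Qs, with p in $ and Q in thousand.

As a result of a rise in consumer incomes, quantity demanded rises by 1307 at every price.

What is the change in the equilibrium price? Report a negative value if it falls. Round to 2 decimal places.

Before the shock: 6991 - 2p = p + 1822 ⇒ 5169 = 3p ⇒ p = 1723, Q = 3545.
The shock moves the curves to Qd = 8298 - 2p and Qs = p + 1822.
Setting them equal: 8298 - 2p = p + 1822 → 6476 = 3p, so p = 6476/3 ≈ 2158.6667 and Q = 11942/3 ≈ 3980.6667.
Δp = 2158.6667 − 1723 = +435.67.

+435.67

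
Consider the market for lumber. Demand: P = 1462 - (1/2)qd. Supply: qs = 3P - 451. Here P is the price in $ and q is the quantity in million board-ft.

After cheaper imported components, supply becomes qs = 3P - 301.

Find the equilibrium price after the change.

645

Before the shock: 2924 - 2P = 3P - 451 ⇒ 3375 = 5P ⇒ P = 675, q = 1574.
After the shift, demand is qd = 2924 - 2P and supply is qs = 3P - 301.
Equate the new curves: 2924 - 2P = 3P - 301, giving 3225 = 5P, P = 645, q = 1634.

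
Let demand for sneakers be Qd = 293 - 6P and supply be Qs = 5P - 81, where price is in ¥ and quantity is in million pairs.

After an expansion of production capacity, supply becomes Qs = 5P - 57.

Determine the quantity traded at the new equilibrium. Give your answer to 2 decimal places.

Solve the original market: 293 - 6P = 5P - 81, hence P = 34 and Q = 89.
With the change applied: demand Qd = 293 - 6P, supply Qs = 5P - 57.
Equate the new curves: 293 - 6P = 5P - 57, giving 350 = 11P, P = 350/11 ≈ 31.8182, Q = 1123/11 ≈ 102.0909.

102.09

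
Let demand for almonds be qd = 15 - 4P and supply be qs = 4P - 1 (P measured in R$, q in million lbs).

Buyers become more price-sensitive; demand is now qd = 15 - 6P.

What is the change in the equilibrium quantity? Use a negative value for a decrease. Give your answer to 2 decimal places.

Original equilibrium: 15 - 4P = 4P - 1 gives 16 = 8P, so P = 2 and q = 7.
The new curves are qd = 15 - 6P (demand) and qs = 4P - 1 (supply).
Equate the new curves: 15 - 6P = 4P - 1, giving 16 = 10P, P = 1.6, q = 5.4.
Δq = 5.4 − 7 = -1.60.

-1.60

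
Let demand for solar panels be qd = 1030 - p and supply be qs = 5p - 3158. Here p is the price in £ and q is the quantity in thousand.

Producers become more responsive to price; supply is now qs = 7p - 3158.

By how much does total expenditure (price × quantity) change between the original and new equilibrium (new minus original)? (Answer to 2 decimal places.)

+33416.75

Solve the original market: 1030 - p = 5p - 3158, hence p = 698 and q = 332.
The new curves are qd = 1030 - p (demand) and qs = 7p - 3158 (supply).
Setting them equal: 1030 - p = 7p - 3158 → 4188 = 8p, so p = 523.5 and q = 506.5.
Expenditure moves from 698×332 = 231736 to 523.5×506.5 = 265152.75; change = +33416.75.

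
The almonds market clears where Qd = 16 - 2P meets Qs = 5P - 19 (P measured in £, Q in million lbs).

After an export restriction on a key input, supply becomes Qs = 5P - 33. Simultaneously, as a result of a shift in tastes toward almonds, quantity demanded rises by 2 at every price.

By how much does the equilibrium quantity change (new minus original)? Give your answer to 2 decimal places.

Solve the original market: 16 - 2P = 5P - 19, hence P = 5 and Q = 6.
The shock moves the curves to Qd = 18 - 2P and Qs = 5P - 33.
Setting them equal: 18 - 2P = 5P - 33 → 51 = 7P, so P = 51/7 ≈ 7.2857 and Q = 24/7 ≈ 3.4286.
ΔQ = 3.4286 − 6 = -2.57.

-2.57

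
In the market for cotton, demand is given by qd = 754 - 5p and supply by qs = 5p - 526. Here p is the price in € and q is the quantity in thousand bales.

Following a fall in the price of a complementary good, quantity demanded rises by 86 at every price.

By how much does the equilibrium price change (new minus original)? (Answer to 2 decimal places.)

Before the shock: 754 - 5p = 5p - 526 ⇒ 1280 = 10p ⇒ p = 128, q = 114.
The new curves are qd = 840 - 5p (demand) and qs = 5p - 526 (supply).
Clearing the new market: 840 - 5p = 5p - 526, so p = 136.6 and q = 157.
Δp = 136.6 − 128 = +8.60.

+8.60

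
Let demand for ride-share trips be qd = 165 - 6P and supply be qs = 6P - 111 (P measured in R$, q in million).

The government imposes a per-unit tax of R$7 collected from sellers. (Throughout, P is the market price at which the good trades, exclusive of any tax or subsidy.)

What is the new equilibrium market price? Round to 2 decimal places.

26.50

Original equilibrium: 165 - 6P = 6P - 111 gives 276 = 12P, so P = 23 and q = 27.
Since sellers keep the price net of the tax, the effective supply curve becomes qs = 6P - 153.
Equate the new curves: 165 - 6P = 6P - 153, giving 318 = 12P, P = 26.5, q = 6.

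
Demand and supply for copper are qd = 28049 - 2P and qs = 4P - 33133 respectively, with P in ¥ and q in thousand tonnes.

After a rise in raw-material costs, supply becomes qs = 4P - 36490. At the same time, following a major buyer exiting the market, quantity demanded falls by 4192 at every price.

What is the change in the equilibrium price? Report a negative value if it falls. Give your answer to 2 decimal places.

-139.17

Solve the original market: 28049 - 2P = 4P - 33133, hence P = 10197 and q = 7655.
After the shift, demand is qd = 23857 - 2P and supply is qs = 4P - 36490.
New equilibrium: 23857 - 2P = 4P - 36490 ⇒ 60347 = 6P ⇒ P = 60347/6 ≈ 10057.8333, q = 11224/3 ≈ 3741.3333.
ΔP = 10057.8333 − 10197 = -139.17.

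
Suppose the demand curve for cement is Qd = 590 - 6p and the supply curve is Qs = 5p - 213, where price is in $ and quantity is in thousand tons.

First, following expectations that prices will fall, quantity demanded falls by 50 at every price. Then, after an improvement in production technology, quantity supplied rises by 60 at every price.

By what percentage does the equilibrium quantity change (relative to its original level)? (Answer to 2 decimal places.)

Before the shock: 590 - 6p = 5p - 213 ⇒ 803 = 11p ⇒ p = 73, Q = 152.
The new curves are Qd = 540 - 6p (demand) and Qs = 5p - 153 (supply).
New equilibrium: 540 - 6p = 5p - 153 ⇒ 693 = 11p ⇒ p = 63, Q = 162.
%ΔQ = (162 − 152) / 152 × 100 = +6.58%.

+6.58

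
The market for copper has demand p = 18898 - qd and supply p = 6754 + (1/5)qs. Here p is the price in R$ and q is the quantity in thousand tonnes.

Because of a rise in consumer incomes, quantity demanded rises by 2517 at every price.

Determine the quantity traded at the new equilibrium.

Original equilibrium: 18898 - p = 5p - 33770 gives 52668 = 6p, so p = 8778 and q = 10120.
After the shift, demand is qd = 21415 - p and supply is qs = 5p - 33770.
Clearing the new market: 21415 - p = 5p - 33770, so p = 9197.5 and q = 12217.5.

12217.5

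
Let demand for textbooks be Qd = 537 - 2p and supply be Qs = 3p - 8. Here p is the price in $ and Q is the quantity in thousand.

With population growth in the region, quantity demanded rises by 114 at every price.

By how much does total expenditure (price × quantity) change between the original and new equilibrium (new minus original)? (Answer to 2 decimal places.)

+16288.32

Before the shock: 537 - 2p = 3p - 8 ⇒ 545 = 5p ⇒ p = 109, Q = 319.
After the shift, demand is Qd = 651 - 2p and supply is Qs = 3p - 8.
New equilibrium: 651 - 2p = 3p - 8 ⇒ 659 = 5p ⇒ p = 131.8, Q = 387.4.
Expenditure moves from 109×319 = 34771 to 131.8×387.4 = 51059.32; change = +16288.32.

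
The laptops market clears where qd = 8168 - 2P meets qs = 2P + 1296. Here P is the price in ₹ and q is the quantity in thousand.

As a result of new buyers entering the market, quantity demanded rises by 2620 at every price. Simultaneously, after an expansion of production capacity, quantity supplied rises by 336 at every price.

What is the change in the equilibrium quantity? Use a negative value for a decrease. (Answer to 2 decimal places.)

Solve the original market: 8168 - 2P = 2P + 1296, hence P = 1718 and q = 4732.
The shock moves the curves to qd = 10788 - 2P and qs = 2P + 1632.
Clearing the new market: 10788 - 2P = 2P + 1632, so P = 2289 and q = 6210.
Δq = 6210 − 4732 = +1478.00.

+1478.00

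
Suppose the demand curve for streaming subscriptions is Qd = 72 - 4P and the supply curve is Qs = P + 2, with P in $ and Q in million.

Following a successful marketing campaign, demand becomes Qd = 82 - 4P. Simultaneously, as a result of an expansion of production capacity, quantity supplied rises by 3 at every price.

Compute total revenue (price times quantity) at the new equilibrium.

314.16

Initially, 72 - 4P = P + 2, so 70 = 5P and P = 14, Q = 16.
After the shift, demand is Qd = 82 - 4P and supply is Qs = P + 5.
Clearing the new market: 82 - 4P = P + 5, so P = 15.4 and Q = 20.4.
New expenditure = 15.4 × 20.4 = 314.16.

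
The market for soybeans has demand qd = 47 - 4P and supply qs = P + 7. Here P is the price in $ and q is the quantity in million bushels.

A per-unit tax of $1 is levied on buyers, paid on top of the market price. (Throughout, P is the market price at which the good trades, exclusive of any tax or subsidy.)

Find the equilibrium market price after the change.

Initially, 47 - 4P = P + 7, so 40 = 5P and P = 8, q = 15.
Since buyers pay the price plus the tax, the effective demand curve becomes qd = 43 - 4P.
New equilibrium: 43 - 4P = P + 7 ⇒ 36 = 5P ⇒ P = 7.2, q = 14.2.

7.2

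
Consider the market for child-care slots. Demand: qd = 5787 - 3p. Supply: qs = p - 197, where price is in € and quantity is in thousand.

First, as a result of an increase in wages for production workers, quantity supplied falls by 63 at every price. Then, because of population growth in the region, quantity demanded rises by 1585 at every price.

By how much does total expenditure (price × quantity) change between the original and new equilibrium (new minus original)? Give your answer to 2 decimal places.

Before the shock: 5787 - 3p = p - 197 ⇒ 5984 = 4p ⇒ p = 1496, q = 1299.
With the change applied: demand qd = 7372 - 3p, supply qs = p - 260.
Equate the new curves: 7372 - 3p = p - 260, giving 7632 = 4p, p = 1908, q = 1648.
Expenditure moves from 1496×1299 = 1943304 to 1908×1648 = 3144384; change = +1201080.00.

+1201080.00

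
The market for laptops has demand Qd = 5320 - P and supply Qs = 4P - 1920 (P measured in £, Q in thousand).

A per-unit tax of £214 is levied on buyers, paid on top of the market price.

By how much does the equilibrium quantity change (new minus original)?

Initially, 5320 - P = 4P - 1920, so 7240 = 5P and P = 1448, Q = 3872.
Since buyers pay the price plus the tax, the effective demand curve becomes Qd = 5106 - P.
Clearing the new market: 5106 - P = 4P - 1920, so P = 1405.2 and Q = 3700.8.
ΔQ = 3700.8 − 3872 = -171.2.

-171.2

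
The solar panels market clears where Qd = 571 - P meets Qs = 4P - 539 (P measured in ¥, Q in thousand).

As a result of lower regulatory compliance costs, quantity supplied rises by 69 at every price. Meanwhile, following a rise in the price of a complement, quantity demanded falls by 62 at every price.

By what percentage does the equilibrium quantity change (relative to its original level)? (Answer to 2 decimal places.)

-10.26

Initially, 571 - P = 4P - 539, so 1110 = 5P and P = 222, Q = 349.
After the shift, demand is Qd = 509 - P and supply is Qs = 4P - 470.
Setting them equal: 509 - P = 4P - 470 → 979 = 5P, so P = 195.8 and Q = 313.2.
%ΔQ = (313.2 − 349) / 349 × 100 = -10.26%.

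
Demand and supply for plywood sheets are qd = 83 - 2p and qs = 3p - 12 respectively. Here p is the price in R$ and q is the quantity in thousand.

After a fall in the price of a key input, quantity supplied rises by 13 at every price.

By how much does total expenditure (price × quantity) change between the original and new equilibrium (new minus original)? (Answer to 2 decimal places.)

-31.72

Original equilibrium: 83 - 2p = 3p - 12 gives 95 = 5p, so p = 19 and q = 45.
The shock moves the curves to qd = 83 - 2p and qs = 3p + 1.
Setting them equal: 83 - 2p = 3p + 1 → 82 = 5p, so p = 16.4 and q = 50.2.
Expenditure moves from 19×45 = 855 to 16.4×50.2 = 823.28; change = -31.72.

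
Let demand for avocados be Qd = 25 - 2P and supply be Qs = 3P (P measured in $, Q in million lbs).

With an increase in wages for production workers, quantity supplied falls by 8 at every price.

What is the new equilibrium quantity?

Initially, 25 - 2P = 3P, so 25 = 5P and P = 5, Q = 15.
The shock moves the curves to Qd = 25 - 2P and Qs = 3P - 8.
Clearing the new market: 25 - 2P = 3P - 8, so P = 6.6 and Q = 11.8.

11.8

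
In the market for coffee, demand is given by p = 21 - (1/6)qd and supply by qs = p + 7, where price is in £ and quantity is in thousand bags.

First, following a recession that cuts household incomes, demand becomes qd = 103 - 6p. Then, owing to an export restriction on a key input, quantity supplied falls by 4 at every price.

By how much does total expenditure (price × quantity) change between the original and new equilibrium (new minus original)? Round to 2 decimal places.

-161.06

Initially, 126 - 6p = p + 7, so 119 = 7p and p = 17, q = 24.
With the change applied: demand qd = 103 - 6p, supply qs = p + 3.
Equate the new curves: 103 - 6p = p + 3, giving 100 = 7p, p = 100/7 ≈ 14.2857, q = 121/7 ≈ 17.2857.
Expenditure moves from 17×24 = 408 to 14.2857×17.2857 = 246.9388; change = -161.06.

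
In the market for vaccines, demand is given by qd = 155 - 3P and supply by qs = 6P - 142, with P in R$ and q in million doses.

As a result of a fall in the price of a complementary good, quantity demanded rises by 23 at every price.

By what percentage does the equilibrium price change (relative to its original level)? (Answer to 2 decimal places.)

Initially, 155 - 3P = 6P - 142, so 297 = 9P and P = 33, q = 56.
With the change applied: demand qd = 178 - 3P, supply qs = 6P - 142.
New equilibrium: 178 - 3P = 6P - 142 ⇒ 320 = 9P ⇒ P = 320/9 ≈ 35.5556, q = 214/3 ≈ 71.3333.
%ΔP = (35.5556 − 33) / 33 × 100 = +7.74%.

+7.74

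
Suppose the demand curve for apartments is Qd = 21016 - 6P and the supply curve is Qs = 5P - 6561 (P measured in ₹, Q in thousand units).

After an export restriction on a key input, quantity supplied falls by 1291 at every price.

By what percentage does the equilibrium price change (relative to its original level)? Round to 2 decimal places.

Original equilibrium: 21016 - 6P = 5P - 6561 gives 27577 = 11P, so P = 2507 and Q = 5974.
The new curves are Qd = 21016 - 6P (demand) and Qs = 5P - 7852 (supply).
Equate the new curves: 21016 - 6P = 5P - 7852, giving 28868 = 11P, P = 28868/11 ≈ 2624.3636, Q = 57968/11 ≈ 5269.8182.
%ΔP = (2624.3636 − 2507) / 2507 × 100 = +4.68%.

+4.68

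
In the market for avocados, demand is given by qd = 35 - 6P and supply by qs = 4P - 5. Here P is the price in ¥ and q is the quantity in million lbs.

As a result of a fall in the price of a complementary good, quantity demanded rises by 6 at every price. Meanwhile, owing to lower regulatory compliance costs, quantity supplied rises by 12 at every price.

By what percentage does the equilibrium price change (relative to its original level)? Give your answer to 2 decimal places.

-15.00

Original equilibrium: 35 - 6P = 4P - 5 gives 40 = 10P, so P = 4 and q = 11.
The shock moves the curves to qd = 41 - 6P and qs = 4P + 7.
New equilibrium: 41 - 6P = 4P + 7 ⇒ 34 = 10P ⇒ P = 3.4, q = 20.6.
%ΔP = (3.4 − 4) / 4 × 100 = -15.00%.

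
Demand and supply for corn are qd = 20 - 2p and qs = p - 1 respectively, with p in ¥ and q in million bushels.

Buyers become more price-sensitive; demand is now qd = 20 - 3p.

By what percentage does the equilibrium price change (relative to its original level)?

Before the shock: 20 - 2p = p - 1 ⇒ 21 = 3p ⇒ p = 7, q = 6.
The shock moves the curves to qd = 20 - 3p and qs = p - 1.
Equate the new curves: 20 - 3p = p - 1, giving 21 = 4p, p = 5.25, q = 4.25.
%Δp = (5.25 − 7) / 7 × 100 = -25%.

-25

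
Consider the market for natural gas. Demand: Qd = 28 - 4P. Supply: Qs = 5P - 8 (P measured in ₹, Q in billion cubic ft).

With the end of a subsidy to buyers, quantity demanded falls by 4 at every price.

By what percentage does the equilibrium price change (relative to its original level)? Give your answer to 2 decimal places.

Initially, 28 - 4P = 5P - 8, so 36 = 9P and P = 4, Q = 12.
After the shift, demand is Qd = 24 - 4P and supply is Qs = 5P - 8.
Clearing the new market: 24 - 4P = 5P - 8, so P = 32/9 ≈ 3.5556 and Q = 88/9 ≈ 9.7778.
%ΔP = (3.5556 − 4) / 4 × 100 = -11.11%.

-11.11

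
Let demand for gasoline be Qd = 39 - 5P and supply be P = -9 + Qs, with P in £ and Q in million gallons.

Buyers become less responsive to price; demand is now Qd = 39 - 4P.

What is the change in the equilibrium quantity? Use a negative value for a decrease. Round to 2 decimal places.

Initially, 39 - 5P = P + 9, so 30 = 6P and P = 5, Q = 14.
The new curves are Qd = 39 - 4P (demand) and Qs = P + 9 (supply).
New equilibrium: 39 - 4P = P + 9 ⇒ 30 = 5P ⇒ P = 6, Q = 15.
ΔQ = 15 − 14 = +1.00.

+1.00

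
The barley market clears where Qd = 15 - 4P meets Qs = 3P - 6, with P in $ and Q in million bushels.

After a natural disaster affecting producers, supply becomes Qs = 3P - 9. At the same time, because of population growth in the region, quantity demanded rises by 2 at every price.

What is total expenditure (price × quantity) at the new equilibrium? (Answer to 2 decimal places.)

Solve the original market: 15 - 4P = 3P - 6, hence P = 3 and Q = 3.
After the shift, demand is Qd = 17 - 4P and supply is Qs = 3P - 9.
New equilibrium: 17 - 4P = 3P - 9 ⇒ 26 = 7P ⇒ P = 26/7 ≈ 3.7143, Q = 15/7 ≈ 2.1429.
New expenditure = 3.7143 × 2.1429 = 7.96.

7.96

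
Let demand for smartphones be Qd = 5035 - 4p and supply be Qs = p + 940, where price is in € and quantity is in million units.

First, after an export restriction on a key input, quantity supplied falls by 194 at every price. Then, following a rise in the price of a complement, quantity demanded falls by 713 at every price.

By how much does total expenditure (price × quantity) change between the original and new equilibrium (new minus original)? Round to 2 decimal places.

Initially, 5035 - 4p = p + 940, so 4095 = 5p and p = 819, Q = 1759.
With the change applied: demand Qd = 4322 - 4p, supply Qs = p + 746.
Equate the new curves: 4322 - 4p = p + 746, giving 3576 = 5p, p = 715.2, Q = 1461.2.
Expenditure moves from 819×1759 = 1440621 to 715.2×1461.2 = 1045050.24; change = -395570.76.

-395570.76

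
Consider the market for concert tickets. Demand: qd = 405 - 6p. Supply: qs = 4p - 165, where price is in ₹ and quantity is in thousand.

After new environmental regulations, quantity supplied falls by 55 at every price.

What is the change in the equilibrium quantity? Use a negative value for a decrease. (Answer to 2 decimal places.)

-33.00

Initially, 405 - 6p = 4p - 165, so 570 = 10p and p = 57, q = 63.
The shock moves the curves to qd = 405 - 6p and qs = 4p - 220.
New equilibrium: 405 - 6p = 4p - 220 ⇒ 625 = 10p ⇒ p = 62.5, q = 30.
Δq = 30 − 63 = -33.00.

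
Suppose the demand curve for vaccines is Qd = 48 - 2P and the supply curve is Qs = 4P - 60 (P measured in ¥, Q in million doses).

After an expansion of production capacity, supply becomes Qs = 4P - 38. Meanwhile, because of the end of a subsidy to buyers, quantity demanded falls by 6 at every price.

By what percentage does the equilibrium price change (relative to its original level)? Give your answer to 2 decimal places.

Initially, 48 - 2P = 4P - 60, so 108 = 6P and P = 18, Q = 12.
With the change applied: demand Qd = 42 - 2P, supply Qs = 4P - 38.
Equate the new curves: 42 - 2P = 4P - 38, giving 80 = 6P, P = 40/3 ≈ 13.3333, Q = 46/3 ≈ 15.3333.
%ΔP = (13.3333 − 18) / 18 × 100 = -25.93%.

-25.93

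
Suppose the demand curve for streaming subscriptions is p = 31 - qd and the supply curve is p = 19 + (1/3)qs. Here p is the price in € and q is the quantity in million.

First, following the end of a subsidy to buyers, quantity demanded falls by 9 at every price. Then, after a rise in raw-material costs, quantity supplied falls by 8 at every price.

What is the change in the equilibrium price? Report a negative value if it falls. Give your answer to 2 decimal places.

Solve the original market: 31 - p = 3p - 57, hence p = 22 and q = 9.
After the shift, demand is qd = 22 - p and supply is qs = 3p - 65.
Setting them equal: 22 - p = 3p - 65 → 87 = 4p, so p = 21.75 and q = 0.25.
Δp = 21.75 − 22 = -0.25.

-0.25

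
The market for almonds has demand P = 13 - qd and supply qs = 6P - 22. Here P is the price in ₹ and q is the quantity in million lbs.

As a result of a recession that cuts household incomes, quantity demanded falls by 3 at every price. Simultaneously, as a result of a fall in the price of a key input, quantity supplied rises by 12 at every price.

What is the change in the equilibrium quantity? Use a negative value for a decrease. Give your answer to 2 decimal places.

Initially, 13 - P = 6P - 22, so 35 = 7P and P = 5, q = 8.
With the change applied: demand qd = 10 - P, supply qs = 6P - 10.
New equilibrium: 10 - P = 6P - 10 ⇒ 20 = 7P ⇒ P = 20/7 ≈ 2.8571, q = 50/7 ≈ 7.1429.
Δq = 7.1429 − 8 = -0.86.

-0.86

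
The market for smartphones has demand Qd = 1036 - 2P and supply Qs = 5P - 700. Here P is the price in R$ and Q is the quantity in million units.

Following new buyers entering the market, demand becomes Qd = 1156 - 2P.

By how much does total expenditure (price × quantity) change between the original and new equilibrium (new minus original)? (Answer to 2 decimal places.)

+31983.67

Original equilibrium: 1036 - 2P = 5P - 700 gives 1736 = 7P, so P = 248 and Q = 540.
After the shift, demand is Qd = 1156 - 2P and supply is Qs = 5P - 700.
Clearing the new market: 1156 - 2P = 5P - 700, so P = 1856/7 ≈ 265.1429 and Q = 4380/7 ≈ 625.7143.
Expenditure moves from 248×540 = 133920 to 265.1429×625.7143 = 165903.6735; change = +31983.67.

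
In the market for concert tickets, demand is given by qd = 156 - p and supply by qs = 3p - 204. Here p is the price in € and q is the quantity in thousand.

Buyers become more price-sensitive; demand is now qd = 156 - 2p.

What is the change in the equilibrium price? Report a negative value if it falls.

-18

Original equilibrium: 156 - p = 3p - 204 gives 360 = 4p, so p = 90 and q = 66.
The new curves are qd = 156 - 2p (demand) and qs = 3p - 204 (supply).
Equate the new curves: 156 - 2p = 3p - 204, giving 360 = 5p, p = 72, q = 12.
Δp = 72 − 90 = -18.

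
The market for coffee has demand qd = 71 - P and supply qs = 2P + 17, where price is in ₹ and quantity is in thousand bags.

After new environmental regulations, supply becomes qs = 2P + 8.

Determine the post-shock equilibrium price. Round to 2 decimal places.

21.00

Original equilibrium: 71 - P = 2P + 17 gives 54 = 3P, so P = 18 and q = 53.
With the change applied: demand qd = 71 - P, supply qs = 2P + 8.
Clearing the new market: 71 - P = 2P + 8, so P = 21 and q = 50.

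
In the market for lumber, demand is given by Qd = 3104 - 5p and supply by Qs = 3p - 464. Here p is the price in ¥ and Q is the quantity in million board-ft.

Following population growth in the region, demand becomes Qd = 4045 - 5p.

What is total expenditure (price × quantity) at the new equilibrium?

Before the shock: 3104 - 5p = 3p - 464 ⇒ 3568 = 8p ⇒ p = 446, Q = 874.
The shock moves the curves to Qd = 4045 - 5p and Qs = 3p - 464.
Clearing the new market: 4045 - 5p = 3p - 464, so p = 563.625 and Q = 1226.875.
New expenditure = 563.625 × 1226.875 = 691497.421875.

691497.421875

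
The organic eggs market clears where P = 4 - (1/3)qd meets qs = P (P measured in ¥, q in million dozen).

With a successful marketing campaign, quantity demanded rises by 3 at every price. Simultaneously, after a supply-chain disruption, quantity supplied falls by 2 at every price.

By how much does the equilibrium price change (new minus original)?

+1.25

Original equilibrium: 12 - 3P = P gives 12 = 4P, so P = 3 and q = 3.
With the change applied: demand qd = 15 - 3P, supply qs = P - 2.
Setting them equal: 15 - 3P = P - 2 → 17 = 4P, so P = 4.25 and q = 2.25.
ΔP = 4.25 − 3 = +1.25.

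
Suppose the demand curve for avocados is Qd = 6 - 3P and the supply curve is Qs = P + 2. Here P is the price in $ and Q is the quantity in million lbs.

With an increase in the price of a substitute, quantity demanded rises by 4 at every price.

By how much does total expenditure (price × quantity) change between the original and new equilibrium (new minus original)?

Before the shock: 6 - 3P = P + 2 ⇒ 4 = 4P ⇒ P = 1, Q = 3.
After the shift, demand is Qd = 10 - 3P and supply is Qs = P + 2.
Clearing the new market: 10 - 3P = P + 2, so P = 2 and Q = 4.
Expenditure moves from 1×3 = 3 to 2×4 = 8; change = +5.

+5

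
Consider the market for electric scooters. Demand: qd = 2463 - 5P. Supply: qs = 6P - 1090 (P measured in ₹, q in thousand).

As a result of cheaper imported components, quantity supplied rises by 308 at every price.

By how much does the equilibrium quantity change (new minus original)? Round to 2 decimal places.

Original equilibrium: 2463 - 5P = 6P - 1090 gives 3553 = 11P, so P = 323 and q = 848.
The new curves are qd = 2463 - 5P (demand) and qs = 6P - 782 (supply).
Equate the new curves: 2463 - 5P = 6P - 782, giving 3245 = 11P, P = 295, q = 988.
Δq = 988 − 848 = +140.00.

+140.00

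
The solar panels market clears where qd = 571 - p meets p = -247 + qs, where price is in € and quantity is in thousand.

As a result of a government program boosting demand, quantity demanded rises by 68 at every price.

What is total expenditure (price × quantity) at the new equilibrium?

Solve the original market: 571 - p = p + 247, hence p = 162 and q = 409.
The new curves are qd = 639 - p (demand) and qs = p + 247 (supply).
Clearing the new market: 639 - p = p + 247, so p = 196 and q = 443.
New expenditure = 196 × 443 = 86828.

86828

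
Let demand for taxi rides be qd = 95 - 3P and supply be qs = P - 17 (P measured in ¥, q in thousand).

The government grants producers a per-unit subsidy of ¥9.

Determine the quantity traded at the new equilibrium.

Initially, 95 - 3P = P - 17, so 112 = 4P and P = 28, q = 11.
Since sellers receive the price plus the subsidy, the effective supply curve becomes qs = P - 8.
Equate the new curves: 95 - 3P = P - 8, giving 103 = 4P, P = 25.75, q = 17.75.

17.75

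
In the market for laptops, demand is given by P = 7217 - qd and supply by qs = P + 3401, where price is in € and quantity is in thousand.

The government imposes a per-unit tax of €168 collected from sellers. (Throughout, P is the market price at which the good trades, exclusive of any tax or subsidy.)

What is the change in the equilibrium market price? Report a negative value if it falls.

Solve the original market: 7217 - P = P + 3401, hence P = 1908 and q = 5309.
Since sellers keep the price net of the tax, the effective supply curve becomes qs = P + 3233.
Setting them equal: 7217 - P = P + 3233 → 3984 = 2P, so P = 1992 and q = 5225.
ΔP = 1992 − 1908 = +84.

+84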